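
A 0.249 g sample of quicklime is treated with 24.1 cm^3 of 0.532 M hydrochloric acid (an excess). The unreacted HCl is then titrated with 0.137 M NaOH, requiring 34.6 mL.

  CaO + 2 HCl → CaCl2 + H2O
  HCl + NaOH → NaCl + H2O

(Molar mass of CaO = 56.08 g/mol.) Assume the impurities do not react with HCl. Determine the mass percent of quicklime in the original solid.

n(HCl) added = 0.0241 × 0.532 = 0.0128 mol
n(NaOH) used in back-titration = 0.0346 × 0.137 = 4.74 × 10^-3 mol
n(HCl) left over = 4.74 × 10^-3 mol (1:1 ratio)
n(HCl) consumed by analyte = 0.0128 − 4.74 × 10^-3 = 8.08 × 10^-3 mol
From the 1:2 ratio, n(CaO) = 1/2 × 8.08 × 10^-3 = 4.04 × 10^-3 mol
mass of CaO = 4.04 × 10^-3 × 56.08 = 0.227 g
% CaO = 0.227 / 0.249 × 100 = 91.0 %

91.0 %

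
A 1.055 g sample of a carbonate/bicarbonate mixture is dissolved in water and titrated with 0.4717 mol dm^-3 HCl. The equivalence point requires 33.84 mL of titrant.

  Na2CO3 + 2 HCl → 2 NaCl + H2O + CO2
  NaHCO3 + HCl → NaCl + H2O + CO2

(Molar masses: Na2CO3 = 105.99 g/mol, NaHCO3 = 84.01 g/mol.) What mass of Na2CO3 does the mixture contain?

n(HCl) = 0.03384 × 0.4717 = 0.01596 mol
Let x = n(Na2CO3), y = n(NaHCO3).
Titrant: 2x + 1y = 0.01596;  mass: 105.99x + 84.01y = 1.055
Solving, x = 4.611 × 10^-3 mol, y = 6.741 × 10^-3 mol
mass of Na2CO3 = 4.611 × 10^-3 × 105.99 = 0.4887 g

0.4887 g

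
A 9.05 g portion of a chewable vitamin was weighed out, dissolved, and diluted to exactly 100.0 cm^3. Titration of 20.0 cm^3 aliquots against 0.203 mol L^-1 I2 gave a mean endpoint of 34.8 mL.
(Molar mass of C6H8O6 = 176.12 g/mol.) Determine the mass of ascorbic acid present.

C6H8O6 + I2 → C6H6O6 + 2 HI
n(I2) per titration = 0.0348 × 0.203 = 7.06 × 10^-3 mol
n(C6H8O6) in each aliquot = 7.06 × 10^-3 mol (1:1 ratio)
n(C6H8O6) in the whole flask = 7.06 × 10^-3 × 100.0/20.0 = 0.0353 mol
mass of C6H8O6 = 0.0353 × 176.12 = 6.22 g

6.22 g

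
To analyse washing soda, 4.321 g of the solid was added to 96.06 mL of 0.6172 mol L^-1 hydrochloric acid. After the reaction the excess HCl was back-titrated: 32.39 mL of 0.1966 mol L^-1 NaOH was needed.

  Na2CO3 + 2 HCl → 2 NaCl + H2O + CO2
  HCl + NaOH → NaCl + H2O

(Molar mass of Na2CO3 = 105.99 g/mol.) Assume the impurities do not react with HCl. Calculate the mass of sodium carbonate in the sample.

n(HCl) added = 0.09606 × 0.6172 = 0.05929 mol
n(NaOH) used in back-titration = 0.03239 × 0.1966 = 6.368 × 10^-3 mol
n(HCl) left over = 6.368 × 10^-3 mol (1:1 ratio)
n(HCl) consumed by analyte = 0.05929 − 6.368 × 10^-3 = 0.05292 mol
From the 1:2 ratio, n(Na2CO3) = 1/2 × 0.05292 = 0.02646 mol
mass of Na2CO3 = 0.02646 × 105.99 = 2.805 g

2.805 g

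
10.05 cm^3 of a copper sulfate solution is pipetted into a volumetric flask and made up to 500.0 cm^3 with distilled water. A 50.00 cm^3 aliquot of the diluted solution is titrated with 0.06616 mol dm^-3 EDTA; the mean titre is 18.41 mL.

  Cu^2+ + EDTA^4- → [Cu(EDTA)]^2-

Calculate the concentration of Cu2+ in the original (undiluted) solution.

n(EDTA) = 0.01841 × 0.06616 = 1.218 × 10^-3 mol
n(Cu2+) in the aliquot = 1.218 × 10^-3 mol (1:1 ratio)
[Cu2+]_dilute = 1.218 × 10^-3 / 0.05000 = 0.02436 mol/L
Dilution factor = 500.0 / 10.05 = 49.75
[Cu2+]_stock = 0.02436 × 49.75 = 1.212 mol/L

1.212 mol/L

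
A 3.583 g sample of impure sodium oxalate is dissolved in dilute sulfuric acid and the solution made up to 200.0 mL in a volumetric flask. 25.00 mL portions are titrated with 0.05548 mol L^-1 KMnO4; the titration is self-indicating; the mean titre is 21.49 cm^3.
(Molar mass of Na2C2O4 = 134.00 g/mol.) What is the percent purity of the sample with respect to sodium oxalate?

2 MnO4^- + 5 C2O4^2- + 16 H^+ → 2 Mn^2+ + 10 CO2 + 8 H2O
n(KMnO4) per titration = 0.02149 × 0.05548 = 1.192 × 10^-3 mol
From the 5:2 ratio, n(Na2C2O4) in each aliquot = 5/2 × 1.192 × 10^-3 = 2.981 × 10^-3 mol
n(Na2C2O4) in the whole flask = 2.981 × 10^-3 × 200.0/25.00 = 0.02385 mol
mass of Na2C2O4 = 0.02385 × 134.00 = 3.195 g
% Na2C2O4 = 3.195 / 3.583 × 100 = 89.18 %

89.18 %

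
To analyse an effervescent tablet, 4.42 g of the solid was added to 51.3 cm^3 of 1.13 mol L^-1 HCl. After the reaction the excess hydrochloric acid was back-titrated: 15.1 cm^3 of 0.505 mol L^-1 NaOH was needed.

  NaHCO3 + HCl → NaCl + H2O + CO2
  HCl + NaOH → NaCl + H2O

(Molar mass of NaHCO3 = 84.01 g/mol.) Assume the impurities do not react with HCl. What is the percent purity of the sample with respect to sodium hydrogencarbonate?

n(HCl) added = 0.0513 × 1.13 = 0.0580 mol
n(NaOH) used in back-titration = 0.0151 × 0.505 = 7.63 × 10^-3 mol
n(HCl) left over = 7.63 × 10^-3 mol (1:1 ratio)
n(HCl) consumed by analyte = 0.0580 − 7.63 × 10^-3 = 0.0503 mol
n(NaHCO3) = 0.0503 mol (1:1 ratio)
mass of NaHCO3 = 0.0503 × 84.01 = 4.23 g
% NaHCO3 = 4.23 / 4.42 × 100 = 95.7 %

95.7 %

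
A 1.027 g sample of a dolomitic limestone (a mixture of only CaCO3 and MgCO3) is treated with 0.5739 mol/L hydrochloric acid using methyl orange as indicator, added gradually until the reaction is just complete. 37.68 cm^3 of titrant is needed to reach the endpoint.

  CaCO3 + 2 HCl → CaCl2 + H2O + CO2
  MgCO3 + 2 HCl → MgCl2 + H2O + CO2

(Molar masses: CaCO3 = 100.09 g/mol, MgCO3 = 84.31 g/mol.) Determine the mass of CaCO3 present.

n(HCl) = 0.03768 × 0.5739 = 0.02162 mol
Let x = n(CaCO3), y = n(MgCO3).
Titrant: 2x + 2y = 0.02162;  mass: 100.09x + 84.31y = 1.027
Solving, x = 7.314 × 10^-3 mol, y = 3.498 × 10^-3 mol
mass of CaCO3 = 7.314 × 10^-3 × 100.09 = 0.7321 g

0.7321 g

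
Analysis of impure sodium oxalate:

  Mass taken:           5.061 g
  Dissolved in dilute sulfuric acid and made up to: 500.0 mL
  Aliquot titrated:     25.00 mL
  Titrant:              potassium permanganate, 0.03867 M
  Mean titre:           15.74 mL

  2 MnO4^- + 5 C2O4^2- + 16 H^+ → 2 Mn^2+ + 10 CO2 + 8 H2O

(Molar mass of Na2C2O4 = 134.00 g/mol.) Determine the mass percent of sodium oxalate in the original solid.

n(KMnO4) per titration = 0.01574 × 0.03867 = 6.087 × 10^-4 mol
From the 5:2 ratio, n(Na2C2O4) in each aliquot = 5/2 × 6.087 × 10^-4 = 1.522 × 10^-3 mol
n(Na2C2O4) in the whole flask = 1.522 × 10^-3 × 500.0/25.00 = 0.03043 mol
mass of Na2C2O4 = 0.03043 × 134.00 = 4.078 g
% Na2C2O4 = 4.078 / 5.061 × 100 = 80.58 %

80.58 %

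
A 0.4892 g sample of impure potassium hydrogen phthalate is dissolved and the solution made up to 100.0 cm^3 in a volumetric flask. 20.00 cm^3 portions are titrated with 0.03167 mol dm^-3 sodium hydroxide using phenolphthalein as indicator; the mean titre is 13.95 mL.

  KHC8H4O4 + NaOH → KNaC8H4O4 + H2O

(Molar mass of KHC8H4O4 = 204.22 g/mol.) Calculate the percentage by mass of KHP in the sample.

n(NaOH) per titration = 0.01395 × 0.03167 = 4.418 × 10^-4 mol
n(KHC8H4O4) in each aliquot = 4.418 × 10^-4 mol (1:1 ratio)
n(KHC8H4O4) in the whole flask = 4.418 × 10^-4 × 100.0/20.00 = 2.209 × 10^-3 mol
mass of KHC8H4O4 = 2.209 × 10^-3 × 204.22 = 0.4511 g
% KHC8H4O4 = 0.4511 / 0.4892 × 100 = 92.22 %

92.22 %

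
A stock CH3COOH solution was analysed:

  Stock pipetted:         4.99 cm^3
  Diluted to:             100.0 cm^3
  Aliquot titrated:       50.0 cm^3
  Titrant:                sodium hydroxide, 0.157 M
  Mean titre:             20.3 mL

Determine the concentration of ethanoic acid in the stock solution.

CH3COOH + NaOH → CH3COONa + H2O
n(NaOH) = 0.0203 × 0.157 = 3.19 × 10^-3 mol
n(CH3COOH) in the aliquot = 3.19 × 10^-3 mol (1:1 ratio)
[CH3COOH]_dilute = 3.19 × 10^-3 / 0.0500 = 0.0637 mol/L
Dilution factor = 100.0 / 4.99 = 20.04
[CH3COOH]_stock = 0.0637 × 20.04 = 1.28 mol/L

1.28 M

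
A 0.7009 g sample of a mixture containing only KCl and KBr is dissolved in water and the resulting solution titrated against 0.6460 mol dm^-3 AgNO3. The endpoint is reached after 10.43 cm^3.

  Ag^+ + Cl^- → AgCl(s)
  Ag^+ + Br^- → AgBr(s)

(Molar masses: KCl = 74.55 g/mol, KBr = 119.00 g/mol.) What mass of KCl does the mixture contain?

n(AgNO3) = 0.01043 × 0.6460 = 6.738 × 10^-3 mol
Let x = n(KCl), y = n(KBr).
Titrant: 1x + 1y = 6.738 × 10^-3;  mass: 74.55x + 119.00y = 0.7009
Solving, x = 2.270 × 10^-3 mol, y = 4.468 × 10^-3 mol
mass of KCl = 2.270 × 10^-3 × 74.55 = 0.1692 g

0.1692 g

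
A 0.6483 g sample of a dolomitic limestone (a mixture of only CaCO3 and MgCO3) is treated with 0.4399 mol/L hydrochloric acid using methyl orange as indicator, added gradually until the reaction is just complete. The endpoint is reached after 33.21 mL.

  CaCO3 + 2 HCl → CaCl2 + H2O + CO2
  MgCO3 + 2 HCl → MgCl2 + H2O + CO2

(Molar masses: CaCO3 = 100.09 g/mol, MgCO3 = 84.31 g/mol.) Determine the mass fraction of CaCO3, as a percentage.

n(HCl) = 0.03321 × 0.4399 = 0.01461 mol
Let x = n(CaCO3), y = n(MgCO3).
Titrant: 2x + 2y = 0.01461;  mass: 100.09x + 84.31y = 0.6483
Solving, x = 2.057 × 10^-3 mol, y = 5.248 × 10^-3 mol
mass of CaCO3 = 2.057 × 10^-3 × 100.09 = 0.2059 g
% CaCO3 = 0.2059 / 0.6483 × 100 = 31.75 %

31.75 %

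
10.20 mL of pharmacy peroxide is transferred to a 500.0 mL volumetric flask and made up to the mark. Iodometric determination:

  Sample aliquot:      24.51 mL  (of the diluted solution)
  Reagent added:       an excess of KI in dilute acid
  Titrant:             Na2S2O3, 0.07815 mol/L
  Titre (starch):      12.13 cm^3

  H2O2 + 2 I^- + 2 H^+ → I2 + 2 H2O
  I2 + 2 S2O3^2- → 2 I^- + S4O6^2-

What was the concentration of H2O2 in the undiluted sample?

n(S2O3^2-) = 0.01213 × 0.07815 = 9.480 × 10^-4 mol
n(I2) = n(S2O3^2-)/2 = 4.740 × 10^-4 mol
n(H2O2) in the aliquot = 4.740 × 10^-4 mol (1:1 ratio)
[H2O2]_dilute = 4.740 × 10^-4 / 0.02451 = 0.01934 mol/L
[H2O2]_original = 0.01934 × 500.0/10.20 = 0.9480 mol/L

0.9480 mol/L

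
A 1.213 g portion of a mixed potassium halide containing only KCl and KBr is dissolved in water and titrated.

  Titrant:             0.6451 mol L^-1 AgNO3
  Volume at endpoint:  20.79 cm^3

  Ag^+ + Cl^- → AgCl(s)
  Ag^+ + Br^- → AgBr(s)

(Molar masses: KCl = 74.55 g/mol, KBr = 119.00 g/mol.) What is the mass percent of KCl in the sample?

n(AgNO3) = 0.02079 × 0.6451 = 0.01341 mol
Let x = n(KCl), y = n(KBr).
Titrant: 1x + 1y = 0.01341;  mass: 74.55x + 119.00y = 1.213
Solving, x = 8.616 × 10^-3 mol, y = 4.796 × 10^-3 mol
mass of KCl = 8.616 × 10^-3 × 74.55 = 0.6423 g
% KCl = 0.6423 / 1.213 × 100 = 52.95 %

52.95 %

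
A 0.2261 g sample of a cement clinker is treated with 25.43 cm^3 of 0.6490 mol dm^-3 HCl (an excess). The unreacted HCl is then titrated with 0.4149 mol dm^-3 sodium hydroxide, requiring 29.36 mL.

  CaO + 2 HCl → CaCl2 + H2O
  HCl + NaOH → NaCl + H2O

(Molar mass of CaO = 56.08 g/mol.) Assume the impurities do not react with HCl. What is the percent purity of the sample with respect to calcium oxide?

n(HCl) added = 0.02543 × 0.6490 = 0.01650 mol
n(NaOH) used in back-titration = 0.02936 × 0.4149 = 0.01218 mol
n(HCl) left over = 0.01218 mol (1:1 ratio)
n(HCl) consumed by analyte = 0.01650 − 0.01218 = 4.323 × 10^-3 mol
From the 1:2 ratio, n(CaO) = 1/2 × 4.323 × 10^-3 = 2.161 × 10^-3 mol
mass of CaO = 2.161 × 10^-3 × 56.08 = 0.1212 g
% CaO = 0.1212 / 0.2261 × 100 = 53.61 %

53.61 %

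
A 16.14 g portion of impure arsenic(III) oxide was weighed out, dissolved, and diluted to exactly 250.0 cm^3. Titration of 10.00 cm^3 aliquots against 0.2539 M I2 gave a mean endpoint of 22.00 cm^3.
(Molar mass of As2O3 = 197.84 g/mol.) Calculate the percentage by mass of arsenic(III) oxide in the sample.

85.59 %

As2O3 + 2 I2 + 2 H2O → As2O5 + 4 HI
n(I2) per titration = 0.02200 × 0.2539 = 5.586 × 10^-3 mol
From the 1:2 ratio, n(As2O3) in each aliquot = 1/2 × 5.586 × 10^-3 = 2.793 × 10^-3 mol
n(As2O3) in the whole flask = 2.793 × 10^-3 × 250.0/10.00 = 0.06982 mol
mass of As2O3 = 0.06982 × 197.84 = 13.81 g
% As2O3 = 13.81 / 16.14 × 100 = 85.59 %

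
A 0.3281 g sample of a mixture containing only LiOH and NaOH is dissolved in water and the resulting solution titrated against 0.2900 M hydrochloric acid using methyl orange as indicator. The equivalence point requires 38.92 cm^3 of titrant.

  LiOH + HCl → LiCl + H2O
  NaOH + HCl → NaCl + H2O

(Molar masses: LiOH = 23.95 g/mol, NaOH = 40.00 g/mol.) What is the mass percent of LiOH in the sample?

56.11 %

n(HCl) = 0.03892 × 0.2900 = 0.01129 mol
Let x = n(LiOH), y = n(NaOH).
Titrant: 1x + 1y = 0.01129;  mass: 23.95x + 40.00y = 0.3281
Solving, x = 7.687 × 10^-3 mol, y = 3.600 × 10^-3 mol
mass of LiOH = 7.687 × 10^-3 × 23.95 = 0.1841 g
% LiOH = 0.1841 / 0.3281 × 100 = 56.11 %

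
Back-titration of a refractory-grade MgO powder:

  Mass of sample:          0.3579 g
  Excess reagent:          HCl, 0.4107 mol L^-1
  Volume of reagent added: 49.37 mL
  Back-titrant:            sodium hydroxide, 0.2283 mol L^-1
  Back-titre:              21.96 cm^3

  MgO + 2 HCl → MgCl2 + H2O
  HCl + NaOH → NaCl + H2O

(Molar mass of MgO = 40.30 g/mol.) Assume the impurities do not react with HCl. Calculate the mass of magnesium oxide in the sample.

n(HCl) added = 0.04937 × 0.4107 = 0.02028 mol
n(NaOH) used in back-titration = 0.02196 × 0.2283 = 5.013 × 10^-3 mol
n(HCl) left over = 5.013 × 10^-3 mol (1:1 ratio)
n(HCl) consumed by analyte = 0.02028 − 5.013 × 10^-3 = 0.01526 mol
From the 1:2 ratio, n(MgO) = 1/2 × 0.01526 = 7.631 × 10^-3 mol
mass of MgO = 7.631 × 10^-3 × 40.30 = 0.3075 g

0.3075 g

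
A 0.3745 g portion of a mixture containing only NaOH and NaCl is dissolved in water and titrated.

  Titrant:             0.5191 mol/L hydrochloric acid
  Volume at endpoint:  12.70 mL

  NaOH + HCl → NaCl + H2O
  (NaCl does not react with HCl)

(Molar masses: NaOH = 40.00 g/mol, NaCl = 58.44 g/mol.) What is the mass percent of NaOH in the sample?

n(HCl) = 0.01270 × 0.5191 = 6.593 × 10^-3 mol
Let x = n(NaOH), y = n(NaCl).
Titrant: 1x = 6.593 × 10^-3;  mass: 40.00x + 58.44y = 0.3745
Solving, x = 6.593 × 10^-3 mol, y = 1.896 × 10^-3 mol
mass of NaOH = 6.593 × 10^-3 × 40.00 = 0.2637 g
% NaOH = 0.2637 / 0.3745 × 100 = 70.41 %

70.41 %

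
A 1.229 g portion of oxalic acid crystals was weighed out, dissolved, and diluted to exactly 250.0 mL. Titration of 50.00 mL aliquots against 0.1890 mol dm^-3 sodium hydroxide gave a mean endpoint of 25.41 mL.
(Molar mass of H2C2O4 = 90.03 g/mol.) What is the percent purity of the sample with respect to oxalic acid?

87.95 %

H2C2O4 + 2 NaOH → Na2C2O4 + 2 H2O
n(NaOH) per titration = 0.02541 × 0.1890 = 4.802 × 10^-3 mol
From the 1:2 ratio, n(H2C2O4) in each aliquot = 1/2 × 4.802 × 10^-3 = 2.401 × 10^-3 mol
n(H2C2O4) in the whole flask = 2.401 × 10^-3 × 250.0/50.00 = 0.01201 mol
mass of H2C2O4 = 0.01201 × 90.03 = 1.081 g
% H2C2O4 = 1.081 / 1.229 × 100 = 87.95 %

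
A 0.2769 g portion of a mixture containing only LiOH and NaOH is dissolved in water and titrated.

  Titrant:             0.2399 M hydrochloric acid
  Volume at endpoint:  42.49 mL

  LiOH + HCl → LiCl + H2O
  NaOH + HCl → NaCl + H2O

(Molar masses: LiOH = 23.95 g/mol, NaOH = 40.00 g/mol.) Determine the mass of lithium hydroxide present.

n(HCl) = 0.04249 × 0.2399 = 0.01019 mol
Let x = n(LiOH), y = n(NaOH).
Titrant: 1x + 1y = 0.01019;  mass: 23.95x + 40.00y = 0.2769
Solving, x = 8.152 × 10^-3 mol, y = 2.042 × 10^-3 mol
mass of LiOH = 8.152 × 10^-3 × 23.95 = 0.1952 g

0.1952 g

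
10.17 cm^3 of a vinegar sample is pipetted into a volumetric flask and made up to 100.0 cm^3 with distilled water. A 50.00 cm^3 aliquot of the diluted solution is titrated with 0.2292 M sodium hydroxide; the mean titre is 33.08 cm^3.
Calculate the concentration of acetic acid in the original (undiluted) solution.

1.491 M

CH3COOH + NaOH → CH3COONa + H2O
n(NaOH) = 0.03308 × 0.2292 = 7.582 × 10^-3 mol
n(CH3COOH) in the aliquot = 7.582 × 10^-3 mol (1:1 ratio)
[CH3COOH]_dilute = 7.582 × 10^-3 / 0.05000 = 0.1516 mol/L
Dilution factor = 100.0 / 10.17 = 9.833
[CH3COOH]_stock = 0.1516 × 9.833 = 1.491 mol/L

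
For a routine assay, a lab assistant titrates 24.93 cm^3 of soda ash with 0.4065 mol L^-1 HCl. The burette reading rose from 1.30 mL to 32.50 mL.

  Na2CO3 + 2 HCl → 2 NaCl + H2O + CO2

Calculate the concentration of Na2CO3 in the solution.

0.2544 mol/L

n(HCl) = 0.03120 L × 0.4065 mol/L = 0.01268 mol
From the 1:2 mole ratio, n(Na2CO3) = 1/2 × 0.01268 = 6.341 × 10^-3 mol
[Na2CO3] = 6.341 × 10^-3 mol / 0.02493 L = 0.2544 mol/L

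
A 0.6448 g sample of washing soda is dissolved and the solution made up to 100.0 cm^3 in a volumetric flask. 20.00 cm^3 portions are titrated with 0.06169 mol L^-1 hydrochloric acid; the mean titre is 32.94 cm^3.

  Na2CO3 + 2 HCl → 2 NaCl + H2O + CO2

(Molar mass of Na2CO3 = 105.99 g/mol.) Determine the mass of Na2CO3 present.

n(HCl) per titration = 0.03294 × 0.06169 = 2.032 × 10^-3 mol
From the 1:2 ratio, n(Na2CO3) in each aliquot = 1/2 × 2.032 × 10^-3 = 1.016 × 10^-3 mol
n(Na2CO3) in the whole flask = 1.016 × 10^-3 × 100.0/20.00 = 5.080 × 10^-3 mol
mass of Na2CO3 = 5.080 × 10^-3 × 105.99 = 0.5384 g

0.5384 g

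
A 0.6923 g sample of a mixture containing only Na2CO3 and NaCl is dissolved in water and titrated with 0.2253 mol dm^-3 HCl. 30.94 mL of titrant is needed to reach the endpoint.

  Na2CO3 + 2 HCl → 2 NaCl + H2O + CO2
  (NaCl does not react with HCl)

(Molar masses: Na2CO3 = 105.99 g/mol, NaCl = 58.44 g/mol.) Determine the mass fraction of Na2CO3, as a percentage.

n(HCl) = 0.03094 × 0.2253 = 6.971 × 10^-3 mol
Let x = n(Na2CO3), y = n(NaCl).
Titrant: 2x = 6.971 × 10^-3;  mass: 105.99x + 58.44y = 0.6923
Solving, x = 3.485 × 10^-3 mol, y = 5.525 × 10^-3 mol
mass of Na2CO3 = 3.485 × 10^-3 × 105.99 = 0.3694 g
% Na2CO3 = 0.3694 / 0.6923 × 100 = 53.36 %

53.36 %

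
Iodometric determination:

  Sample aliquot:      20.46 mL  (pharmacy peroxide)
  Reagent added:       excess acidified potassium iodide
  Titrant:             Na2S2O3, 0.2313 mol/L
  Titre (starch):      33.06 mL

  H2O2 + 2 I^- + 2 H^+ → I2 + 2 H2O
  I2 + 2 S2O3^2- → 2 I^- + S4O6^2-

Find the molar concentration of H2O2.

n(S2O3^2-) = 0.03306 × 0.2313 = 7.647 × 10^-3 mol
n(I2) = n(S2O3^2-)/2 = 3.823 × 10^-3 mol
n(H2O2) in the aliquot = 3.823 × 10^-3 mol (1:1 ratio)
[H2O2] = 3.823 × 10^-3 / 0.02046 = 0.1869 mol/L

0.1869 mol/L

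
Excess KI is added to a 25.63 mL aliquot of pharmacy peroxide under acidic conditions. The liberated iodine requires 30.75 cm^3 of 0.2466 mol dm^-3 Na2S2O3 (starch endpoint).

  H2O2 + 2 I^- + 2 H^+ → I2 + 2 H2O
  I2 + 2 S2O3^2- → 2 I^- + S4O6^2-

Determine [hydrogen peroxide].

n(S2O3^2-) = 0.03075 × 0.2466 = 7.583 × 10^-3 mol
n(I2) = n(S2O3^2-)/2 = 3.791 × 10^-3 mol
n(H2O2) in the aliquot = 3.791 × 10^-3 mol (1:1 ratio)
[H2O2] = 3.791 × 10^-3 / 0.02563 = 0.1479 mol/L

0.1479 mol/L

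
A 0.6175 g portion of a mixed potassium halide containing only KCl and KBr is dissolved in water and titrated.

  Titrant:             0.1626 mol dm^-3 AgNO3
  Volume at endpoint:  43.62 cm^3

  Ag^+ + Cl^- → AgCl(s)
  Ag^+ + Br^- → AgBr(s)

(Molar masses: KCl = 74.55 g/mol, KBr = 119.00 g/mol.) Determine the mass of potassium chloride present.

0.3799 g

n(AgNO3) = 0.04362 × 0.1626 = 7.093 × 10^-3 mol
Let x = n(KCl), y = n(KBr).
Titrant: 1x + 1y = 7.093 × 10^-3;  mass: 74.55x + 119.00y = 0.6175
Solving, x = 5.096 × 10^-3 mol, y = 1.997 × 10^-3 mol
mass of KCl = 5.096 × 10^-3 × 74.55 = 0.3799 g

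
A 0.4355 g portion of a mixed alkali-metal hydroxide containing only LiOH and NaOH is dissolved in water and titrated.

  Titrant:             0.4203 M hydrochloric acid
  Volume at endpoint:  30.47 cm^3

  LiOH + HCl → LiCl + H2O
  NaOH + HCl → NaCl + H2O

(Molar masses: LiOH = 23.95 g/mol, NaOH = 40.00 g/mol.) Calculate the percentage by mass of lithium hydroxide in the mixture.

n(HCl) = 0.03047 × 0.4203 = 0.01281 mol
Let x = n(LiOH), y = n(NaOH).
Titrant: 1x + 1y = 0.01281;  mass: 23.95x + 40.00y = 0.4355
Solving, x = 4.783 × 10^-3 mol, y = 8.024 × 10^-3 mol
mass of LiOH = 4.783 × 10^-3 × 23.95 = 0.1145 g
% LiOH = 0.1145 / 0.4355 × 100 = 26.30 %

26.30 %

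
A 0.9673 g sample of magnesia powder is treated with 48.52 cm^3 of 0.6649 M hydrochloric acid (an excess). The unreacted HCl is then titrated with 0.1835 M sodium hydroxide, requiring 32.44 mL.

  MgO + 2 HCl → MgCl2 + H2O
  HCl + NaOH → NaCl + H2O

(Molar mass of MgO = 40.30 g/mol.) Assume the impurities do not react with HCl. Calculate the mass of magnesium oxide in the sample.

n(HCl) added = 0.04852 × 0.6649 = 0.03226 mol
n(NaOH) used in back-titration = 0.03244 × 0.1835 = 5.953 × 10^-3 mol
n(HCl) left over = 5.953 × 10^-3 mol (1:1 ratio)
n(HCl) consumed by analyte = 0.03226 − 5.953 × 10^-3 = 0.02631 mol
From the 1:2 ratio, n(MgO) = 1/2 × 0.02631 = 0.01315 mol
mass of MgO = 0.01315 × 40.30 = 0.5301 g

0.5301 g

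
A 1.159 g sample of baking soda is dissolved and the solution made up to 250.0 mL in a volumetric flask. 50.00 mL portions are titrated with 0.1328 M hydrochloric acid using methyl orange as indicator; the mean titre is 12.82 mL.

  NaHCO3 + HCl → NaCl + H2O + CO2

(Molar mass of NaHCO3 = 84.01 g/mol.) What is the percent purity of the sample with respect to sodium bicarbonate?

61.70 %

n(HCl) per titration = 0.01282 × 0.1328 = 1.702 × 10^-3 mol
n(NaHCO3) in each aliquot = 1.702 × 10^-3 mol (1:1 ratio)
n(NaHCO3) in the whole flask = 1.702 × 10^-3 × 250.0/50.00 = 8.512 × 10^-3 mol
mass of NaHCO3 = 8.512 × 10^-3 × 84.01 = 0.7151 g
% NaHCO3 = 0.7151 / 1.159 × 100 = 61.70 %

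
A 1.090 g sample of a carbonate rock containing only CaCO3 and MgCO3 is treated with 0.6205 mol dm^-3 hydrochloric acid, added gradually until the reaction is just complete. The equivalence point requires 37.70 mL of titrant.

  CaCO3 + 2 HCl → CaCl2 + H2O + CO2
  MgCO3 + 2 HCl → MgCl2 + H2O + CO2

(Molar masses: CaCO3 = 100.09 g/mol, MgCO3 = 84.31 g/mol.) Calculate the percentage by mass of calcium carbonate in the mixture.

n(HCl) = 0.03770 × 0.6205 = 0.02339 mol
Let x = n(CaCO3), y = n(MgCO3).
Titrant: 2x + 2y = 0.02339;  mass: 100.09x + 84.31y = 1.090
Solving, x = 6.583 × 10^-3 mol, y = 5.114 × 10^-3 mol
mass of CaCO3 = 6.583 × 10^-3 × 100.09 = 0.6589 g
% CaCO3 = 0.6589 / 1.090 × 100 = 60.45 %

60.45 %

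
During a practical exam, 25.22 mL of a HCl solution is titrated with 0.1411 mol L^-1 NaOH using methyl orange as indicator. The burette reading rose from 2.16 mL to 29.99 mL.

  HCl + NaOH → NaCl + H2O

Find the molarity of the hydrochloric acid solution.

n(NaOH) = 0.02783 L × 0.1411 mol/L = 3.927 × 10^-3 mol
n(HCl) = 3.927 × 10^-3 mol (1:1 mole ratio)
[HCl] = 3.927 × 10^-3 mol / 0.02522 L = 0.1557 mol/L

0.1557 mol/L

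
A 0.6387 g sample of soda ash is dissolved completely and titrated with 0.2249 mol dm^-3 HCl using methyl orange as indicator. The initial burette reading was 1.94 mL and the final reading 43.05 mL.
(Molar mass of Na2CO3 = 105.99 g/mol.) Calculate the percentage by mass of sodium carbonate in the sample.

Na2CO3 + 2 HCl → 2 NaCl + H2O + CO2
n(HCl) = 0.04111 L × 0.2249 mol/L = 9.246 × 10^-3 mol
From the 1:2 ratio, n(Na2CO3) = 1/2 × 9.246 × 10^-3 = 4.623 × 10^-3 mol
mass of Na2CO3 = 4.623 × 10^-3 × 105.99 g/mol = 0.4900 g
% Na2CO3 = 0.4900 / 0.6387 × 100 = 76.71 %

76.71 %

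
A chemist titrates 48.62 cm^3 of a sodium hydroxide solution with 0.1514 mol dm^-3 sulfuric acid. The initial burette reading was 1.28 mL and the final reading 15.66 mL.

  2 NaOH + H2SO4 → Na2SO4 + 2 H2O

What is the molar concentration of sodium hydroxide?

n(H2SO4) = 0.01438 L × 0.1514 mol/L = 2.177 × 10^-3 mol
From the 2:1 mole ratio, n(NaOH) = 2/1 × 2.177 × 10^-3 = 4.354 × 10^-3 mol
[NaOH] = 4.354 × 10^-3 mol / 0.04862 L = 0.08956 mol/L

0.08956 mol/L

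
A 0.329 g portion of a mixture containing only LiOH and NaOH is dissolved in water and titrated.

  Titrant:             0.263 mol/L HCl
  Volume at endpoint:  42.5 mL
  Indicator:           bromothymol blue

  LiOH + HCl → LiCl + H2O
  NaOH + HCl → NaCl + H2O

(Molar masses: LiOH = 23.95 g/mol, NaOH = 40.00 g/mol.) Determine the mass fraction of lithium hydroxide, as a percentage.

53.6 %

n(HCl) = 0.0425 × 0.263 = 0.0112 mol
Let x = n(LiOH), y = n(NaOH).
Titrant: 1x + 1y = 0.0112;  mass: 23.95x + 40.00y = 0.329
Solving, x = 7.36 × 10^-3 mol, y = 3.82 × 10^-3 mol
mass of LiOH = 7.36 × 10^-3 × 23.95 = 0.176 g
% LiOH = 0.176 / 0.329 × 100 = 53.6 %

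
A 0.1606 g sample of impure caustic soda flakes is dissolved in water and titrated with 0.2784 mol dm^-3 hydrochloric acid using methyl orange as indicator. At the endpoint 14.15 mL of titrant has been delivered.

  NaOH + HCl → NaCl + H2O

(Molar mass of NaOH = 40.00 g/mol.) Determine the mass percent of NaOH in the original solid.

n(HCl) = 0.01415 L × 0.2784 mol/L = 3.939 × 10^-3 mol
n(NaOH) = 3.939 × 10^-3 mol (1:1 ratio)
mass of NaOH = 3.939 × 10^-3 × 40.00 g/mol = 0.1576 g
% NaOH = 0.1576 / 0.1606 × 100 = 98.12 %

98.12 %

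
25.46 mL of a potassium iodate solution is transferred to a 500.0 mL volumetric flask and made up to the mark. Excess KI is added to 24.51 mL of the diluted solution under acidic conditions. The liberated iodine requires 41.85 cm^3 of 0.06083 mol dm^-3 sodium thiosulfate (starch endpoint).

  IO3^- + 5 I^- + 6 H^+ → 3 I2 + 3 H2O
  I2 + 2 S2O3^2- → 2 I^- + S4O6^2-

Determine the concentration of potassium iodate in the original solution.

0.3400 mol/L

n(S2O3^2-) = 0.04185 × 0.06083 = 2.546 × 10^-3 mol
n(I2) = n(S2O3^2-)/2 = 1.273 × 10^-3 mol
From the 1:3 ratio, n(IO3^-) in the aliquot = 1/3 × 1.273 × 10^-3 = 4.243 × 10^-4 mol
[IO3^-]_dilute = 4.243 × 10^-4 / 0.02451 = 0.01731 mol/L
[IO3^-]_original = 0.01731 × 500.0/25.46 = 0.3400 mol/L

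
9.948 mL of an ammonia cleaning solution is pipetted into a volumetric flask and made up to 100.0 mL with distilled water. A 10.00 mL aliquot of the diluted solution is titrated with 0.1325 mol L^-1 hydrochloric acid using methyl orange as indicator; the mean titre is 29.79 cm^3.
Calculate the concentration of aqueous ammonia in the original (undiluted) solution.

3.968 mol/L

NH3 + HCl → NH4Cl
n(HCl) = 0.02979 × 0.1325 = 3.947 × 10^-3 mol
n(NH3) in the aliquot = 3.947 × 10^-3 mol (1:1 ratio)
[NH3]_dilute = 3.947 × 10^-3 / 0.01000 = 0.3947 mol/L
Dilution factor = 100.0 / 9.948 = 10.05
[NH3]_stock = 0.3947 × 10.05 = 3.968 mol/L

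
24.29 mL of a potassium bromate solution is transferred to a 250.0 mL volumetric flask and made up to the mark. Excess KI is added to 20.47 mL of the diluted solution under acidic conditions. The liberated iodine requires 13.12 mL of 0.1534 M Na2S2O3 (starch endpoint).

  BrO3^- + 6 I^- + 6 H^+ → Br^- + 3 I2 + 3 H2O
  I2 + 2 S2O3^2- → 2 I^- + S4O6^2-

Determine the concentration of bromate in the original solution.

n(S2O3^2-) = 0.01312 × 0.1534 = 2.013 × 10^-3 mol
n(I2) = n(S2O3^2-)/2 = 1.006 × 10^-3 mol
From the 1:3 ratio, n(BrO3^-) in the aliquot = 1/3 × 1.006 × 10^-3 = 3.354 × 10^-4 mol
[BrO3^-]_dilute = 3.354 × 10^-4 / 0.02047 = 0.01639 mol/L
[BrO3^-]_original = 0.01639 × 250.0/24.29 = 0.1687 mol/L

0.1687 M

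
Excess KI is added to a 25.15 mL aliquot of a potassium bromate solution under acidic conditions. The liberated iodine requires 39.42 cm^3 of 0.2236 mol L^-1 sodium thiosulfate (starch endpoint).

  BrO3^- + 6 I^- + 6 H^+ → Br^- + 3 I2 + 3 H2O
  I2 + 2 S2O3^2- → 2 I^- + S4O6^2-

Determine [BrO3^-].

n(S2O3^2-) = 0.03942 × 0.2236 = 8.814 × 10^-3 mol
n(I2) = n(S2O3^2-)/2 = 4.407 × 10^-3 mol
From the 1:3 ratio, n(BrO3^-) in the aliquot = 1/3 × 4.407 × 10^-3 = 1.469 × 10^-3 mol
[BrO3^-] = 1.469 × 10^-3 / 0.02515 = 0.05841 mol/L

0.05841 mol/L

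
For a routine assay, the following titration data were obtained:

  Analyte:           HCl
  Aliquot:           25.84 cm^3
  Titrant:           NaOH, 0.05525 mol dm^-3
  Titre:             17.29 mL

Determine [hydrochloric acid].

0.03697 mol/L

HCl + NaOH → NaCl + H2O
n(NaOH) = 0.01729 L × 0.05525 mol/L = 9.553 × 10^-4 mol
n(HCl) = 9.553 × 10^-4 mol (1:1 mole ratio)
[HCl] = 9.553 × 10^-4 mol / 0.02584 L = 0.03697 mol/L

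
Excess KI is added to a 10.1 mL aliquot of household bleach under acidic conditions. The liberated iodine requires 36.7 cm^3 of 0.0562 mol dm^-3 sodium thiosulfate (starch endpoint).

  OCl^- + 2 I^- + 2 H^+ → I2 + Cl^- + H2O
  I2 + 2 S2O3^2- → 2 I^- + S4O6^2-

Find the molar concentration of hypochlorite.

n(S2O3^2-) = 0.0367 × 0.0562 = 2.06 × 10^-3 mol
n(I2) = n(S2O3^2-)/2 = 1.03 × 10^-3 mol
n(OCl^-) in the aliquot = 1.03 × 10^-3 mol (1:1 ratio)
[OCl^-] = 1.03 × 10^-3 / 0.0101 = 0.102 mol/L

0.102 mol/L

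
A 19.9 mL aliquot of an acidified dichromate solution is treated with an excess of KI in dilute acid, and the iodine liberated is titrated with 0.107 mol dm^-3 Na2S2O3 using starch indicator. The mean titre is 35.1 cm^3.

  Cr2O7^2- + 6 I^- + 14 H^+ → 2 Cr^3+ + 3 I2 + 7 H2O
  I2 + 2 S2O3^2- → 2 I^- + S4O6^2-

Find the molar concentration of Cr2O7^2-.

n(S2O3^2-) = 0.0351 × 0.107 = 3.76 × 10^-3 mol
n(I2) = n(S2O3^2-)/2 = 1.88 × 10^-3 mol
From the 1:3 ratio, n(Cr2O7^2-) in the aliquot = 1/3 × 1.88 × 10^-3 = 6.26 × 10^-4 mol
[Cr2O7^2-] = 6.26 × 10^-4 / 0.0199 = 0.0315 mol/L

0.0315 mol/L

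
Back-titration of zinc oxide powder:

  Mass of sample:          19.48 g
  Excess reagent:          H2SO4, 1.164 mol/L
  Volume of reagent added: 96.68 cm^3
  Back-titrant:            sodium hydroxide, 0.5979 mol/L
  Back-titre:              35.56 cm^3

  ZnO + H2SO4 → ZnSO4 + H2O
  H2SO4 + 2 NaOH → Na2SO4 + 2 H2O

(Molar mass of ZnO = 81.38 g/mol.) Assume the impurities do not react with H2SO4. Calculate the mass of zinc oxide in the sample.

n(H2SO4) added = 0.09668 × 1.164 = 0.1125 mol
n(NaOH) used in back-titration = 0.03556 × 0.5979 = 0.02126 mol
From the 1:2 ratio, n(H2SO4) left over = 1/2 × 0.02126 = 0.01063 mol
n(H2SO4) consumed by analyte = 0.1125 − 0.01063 = 0.1019 mol
n(ZnO) = 0.1019 mol (1:1 ratio)
mass of ZnO = 0.1019 × 81.38 = 8.293 g

8.293 g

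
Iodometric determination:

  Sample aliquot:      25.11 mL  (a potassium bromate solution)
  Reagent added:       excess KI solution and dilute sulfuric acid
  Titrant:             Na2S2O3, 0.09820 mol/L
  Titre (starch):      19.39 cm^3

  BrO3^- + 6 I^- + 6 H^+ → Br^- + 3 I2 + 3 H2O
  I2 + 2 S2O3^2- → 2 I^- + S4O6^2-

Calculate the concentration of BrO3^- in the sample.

0.01264 mol/L

n(S2O3^2-) = 0.01939 × 0.09820 = 1.904 × 10^-3 mol
n(I2) = n(S2O3^2-)/2 = 9.520 × 10^-4 mol
From the 1:3 ratio, n(BrO3^-) in the aliquot = 1/3 × 9.520 × 10^-4 = 3.173 × 10^-4 mol
[BrO3^-] = 3.173 × 10^-4 / 0.02511 = 0.01264 mol/L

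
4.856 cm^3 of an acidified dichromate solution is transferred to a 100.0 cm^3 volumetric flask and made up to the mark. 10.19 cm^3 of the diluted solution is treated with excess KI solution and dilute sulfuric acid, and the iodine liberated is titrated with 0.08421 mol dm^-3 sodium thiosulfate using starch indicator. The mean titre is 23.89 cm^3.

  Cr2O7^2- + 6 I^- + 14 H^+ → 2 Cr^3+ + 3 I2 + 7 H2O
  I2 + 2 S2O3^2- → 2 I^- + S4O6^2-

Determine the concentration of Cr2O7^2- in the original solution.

n(S2O3^2-) = 0.02389 × 0.08421 = 2.012 × 10^-3 mol
n(I2) = n(S2O3^2-)/2 = 1.006 × 10^-3 mol
From the 1:3 ratio, n(Cr2O7^2-) in the aliquot = 1/3 × 1.006 × 10^-3 = 3.353 × 10^-4 mol
[Cr2O7^2-]_dilute = 3.353 × 10^-4 / 0.01019 = 0.03290 mol/L
[Cr2O7^2-]_original = 0.03290 × 100.0/4.856 = 0.6776 mol/L

0.6776 mol/L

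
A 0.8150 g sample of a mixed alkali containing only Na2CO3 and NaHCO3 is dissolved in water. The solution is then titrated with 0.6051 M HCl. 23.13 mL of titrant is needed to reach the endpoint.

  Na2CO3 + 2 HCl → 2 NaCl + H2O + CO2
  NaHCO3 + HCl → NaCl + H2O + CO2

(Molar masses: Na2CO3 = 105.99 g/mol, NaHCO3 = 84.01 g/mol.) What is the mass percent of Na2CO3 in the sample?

n(HCl) = 0.02313 × 0.6051 = 0.01400 mol
Let x = n(Na2CO3), y = n(NaHCO3).
Titrant: 2x + 1y = 0.01400;  mass: 105.99x + 84.01y = 0.8150
Solving, x = 5.817 × 10^-3 mol, y = 2.363 × 10^-3 mol
mass of Na2CO3 = 5.817 × 10^-3 × 105.99 = 0.6165 g
% Na2CO3 = 0.6165 / 0.8150 × 100 = 75.64 %

75.64 %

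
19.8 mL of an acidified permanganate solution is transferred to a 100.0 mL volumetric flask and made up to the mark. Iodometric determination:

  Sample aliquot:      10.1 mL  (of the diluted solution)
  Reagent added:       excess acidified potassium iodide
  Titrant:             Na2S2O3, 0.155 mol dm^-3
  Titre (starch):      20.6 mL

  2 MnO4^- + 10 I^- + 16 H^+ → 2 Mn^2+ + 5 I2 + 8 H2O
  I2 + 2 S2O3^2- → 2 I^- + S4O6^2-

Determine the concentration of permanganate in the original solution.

n(S2O3^2-) = 0.0206 × 0.155 = 3.19 × 10^-3 mol
n(I2) = n(S2O3^2-)/2 = 1.60 × 10^-3 mol
From the 2:5 ratio, n(MnO4^-) in the aliquot = 2/5 × 1.60 × 10^-3 = 6.39 × 10^-4 mol
[MnO4^-]_dilute = 6.39 × 10^-4 / 0.0101 = 0.0632 mol/L
[MnO4^-]_original = 0.0632 × 100.0/19.8 = 0.319 mol/L

0.319 mol/L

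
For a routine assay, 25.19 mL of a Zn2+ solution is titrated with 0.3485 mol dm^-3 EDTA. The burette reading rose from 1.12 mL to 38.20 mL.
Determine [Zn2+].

0.5130 mol/L

Zn^2+ + EDTA^4- → [Zn(EDTA)]^2-
n(EDTA) = 0.03708 L × 0.3485 mol/L = 0.01292 mol
n(Zn2+) = 0.01292 mol (1:1 mole ratio)
[Zn2+] = 0.01292 mol / 0.02519 L = 0.5130 mol/L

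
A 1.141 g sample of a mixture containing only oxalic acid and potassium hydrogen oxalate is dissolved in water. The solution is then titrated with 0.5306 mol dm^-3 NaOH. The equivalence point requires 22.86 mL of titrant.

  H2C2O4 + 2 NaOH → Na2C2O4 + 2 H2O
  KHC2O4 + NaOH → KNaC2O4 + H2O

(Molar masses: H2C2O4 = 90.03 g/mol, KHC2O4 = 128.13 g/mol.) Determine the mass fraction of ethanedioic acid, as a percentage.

n(NaOH) = 0.02286 × 0.5306 = 0.01213 mol
Let x = n(H2C2O4), y = n(KHC2O4).
Titrant: 2x + 1y = 0.01213;  mass: 90.03x + 128.13y = 1.141
Solving, x = 2.485 × 10^-3 mol, y = 7.159 × 10^-3 mol
mass of H2C2O4 = 2.485 × 10^-3 × 90.03 = 0.2238 g
% H2C2O4 = 0.2238 / 1.141 × 100 = 19.61 %

19.61 %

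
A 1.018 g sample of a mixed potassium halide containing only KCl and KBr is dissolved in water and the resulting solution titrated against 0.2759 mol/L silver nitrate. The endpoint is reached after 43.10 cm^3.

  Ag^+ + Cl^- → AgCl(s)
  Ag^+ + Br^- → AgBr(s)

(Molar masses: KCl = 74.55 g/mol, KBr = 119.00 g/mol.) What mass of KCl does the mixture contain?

0.6659 g

n(AgNO3) = 0.04310 × 0.2759 = 0.01189 mol
Let x = n(KCl), y = n(KBr).
Titrant: 1x + 1y = 0.01189;  mass: 74.55x + 119.00y = 1.018
Solving, x = 8.933 × 10^-3 mol, y = 2.958 × 10^-3 mol
mass of KCl = 8.933 × 10^-3 × 74.55 = 0.6659 g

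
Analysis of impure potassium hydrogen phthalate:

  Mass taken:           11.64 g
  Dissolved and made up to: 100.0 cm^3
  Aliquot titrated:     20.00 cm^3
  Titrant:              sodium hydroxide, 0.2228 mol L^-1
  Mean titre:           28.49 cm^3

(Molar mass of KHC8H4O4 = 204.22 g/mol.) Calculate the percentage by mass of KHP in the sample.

KHC8H4O4 + NaOH → KNaC8H4O4 + H2O
n(NaOH) per titration = 0.02849 × 0.2228 = 6.348 × 10^-3 mol
n(KHC8H4O4) in each aliquot = 6.348 × 10^-3 mol (1:1 ratio)
n(KHC8H4O4) in the whole flask = 6.348 × 10^-3 × 100.0/20.00 = 0.03174 mol
mass of KHC8H4O4 = 0.03174 × 204.22 = 6.482 g
% KHC8H4O4 = 6.482 / 11.64 × 100 = 55.68 %

55.68 %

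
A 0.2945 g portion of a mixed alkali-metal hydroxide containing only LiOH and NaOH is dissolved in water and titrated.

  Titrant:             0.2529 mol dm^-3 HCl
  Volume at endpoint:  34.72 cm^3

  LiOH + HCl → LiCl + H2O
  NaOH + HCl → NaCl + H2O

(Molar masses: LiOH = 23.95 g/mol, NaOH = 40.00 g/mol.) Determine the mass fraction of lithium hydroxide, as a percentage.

28.74 %

n(HCl) = 0.03472 × 0.2529 = 8.781 × 10^-3 mol
Let x = n(LiOH), y = n(NaOH).
Titrant: 1x + 1y = 8.781 × 10^-3;  mass: 23.95x + 40.00y = 0.2945
Solving, x = 3.534 × 10^-3 mol, y = 5.246 × 10^-3 mol
mass of LiOH = 3.534 × 10^-3 × 23.95 = 0.08465 g
% LiOH = 0.08465 / 0.2945 × 100 = 28.74 %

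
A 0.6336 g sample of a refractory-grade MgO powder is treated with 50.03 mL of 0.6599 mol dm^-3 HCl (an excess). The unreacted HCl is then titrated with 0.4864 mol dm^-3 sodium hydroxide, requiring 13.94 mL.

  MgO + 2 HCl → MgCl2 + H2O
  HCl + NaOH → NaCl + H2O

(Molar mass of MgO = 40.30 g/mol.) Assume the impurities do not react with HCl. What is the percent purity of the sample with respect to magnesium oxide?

n(HCl) added = 0.05003 × 0.6599 = 0.03301 mol
n(NaOH) used in back-titration = 0.01394 × 0.4864 = 6.780 × 10^-3 mol
n(HCl) left over = 6.780 × 10^-3 mol (1:1 ratio)
n(HCl) consumed by analyte = 0.03301 − 6.780 × 10^-3 = 0.02623 mol
From the 1:2 ratio, n(MgO) = 1/2 × 0.02623 = 0.01312 mol
mass of MgO = 0.01312 × 40.30 = 0.5286 g
% MgO = 0.5286 / 0.6336 × 100 = 83.43 %

83.43 %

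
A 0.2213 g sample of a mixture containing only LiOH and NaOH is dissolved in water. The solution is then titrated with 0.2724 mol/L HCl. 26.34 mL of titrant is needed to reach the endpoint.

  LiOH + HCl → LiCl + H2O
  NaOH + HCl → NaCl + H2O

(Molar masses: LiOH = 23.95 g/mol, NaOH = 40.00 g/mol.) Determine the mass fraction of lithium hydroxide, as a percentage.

n(HCl) = 0.02634 × 0.2724 = 7.175 × 10^-3 mol
Let x = n(LiOH), y = n(NaOH).
Titrant: 1x + 1y = 7.175 × 10^-3;  mass: 23.95x + 40.00y = 0.2213
Solving, x = 4.093 × 10^-3 mol, y = 3.082 × 10^-3 mol
mass of LiOH = 4.093 × 10^-3 × 23.95 = 0.09804 g
% LiOH = 0.09804 / 0.2213 × 100 = 44.30 %

44.30 %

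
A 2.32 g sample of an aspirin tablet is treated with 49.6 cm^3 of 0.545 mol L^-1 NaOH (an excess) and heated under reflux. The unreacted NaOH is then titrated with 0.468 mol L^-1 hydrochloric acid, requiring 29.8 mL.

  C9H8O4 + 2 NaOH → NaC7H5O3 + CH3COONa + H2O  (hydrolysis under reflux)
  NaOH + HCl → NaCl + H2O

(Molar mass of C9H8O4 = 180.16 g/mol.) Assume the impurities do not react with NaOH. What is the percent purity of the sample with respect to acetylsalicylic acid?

50.8 %

n(NaOH) added = 0.0496 × 0.545 = 0.0270 mol
n(HCl) used in back-titration = 0.0298 × 0.468 = 0.0139 mol
n(NaOH) left over = 0.0139 mol (1:1 ratio)
n(NaOH) consumed by analyte = 0.0270 − 0.0139 = 0.0131 mol
From the 1:2 ratio, n(C9H8O4) = 1/2 × 0.0131 = 6.54 × 10^-3 mol
mass of C9H8O4 = 6.54 × 10^-3 × 180.16 = 1.18 g
% C9H8O4 = 1.18 / 2.32 × 100 = 50.8 %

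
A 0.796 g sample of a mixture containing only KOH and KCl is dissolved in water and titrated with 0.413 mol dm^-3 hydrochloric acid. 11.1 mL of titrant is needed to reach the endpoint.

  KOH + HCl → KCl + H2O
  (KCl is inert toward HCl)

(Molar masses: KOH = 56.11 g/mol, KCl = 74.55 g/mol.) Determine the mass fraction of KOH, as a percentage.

n(HCl) = 0.0111 × 0.413 = 4.58 × 10^-3 mol
Let x = n(KOH), y = n(KCl).
Titrant: 1x = 4.58 × 10^-3;  mass: 56.11x + 74.55y = 0.796
Solving, x = 4.58 × 10^-3 mol, y = 7.23 × 10^-3 mol
mass of KOH = 4.58 × 10^-3 × 56.11 = 0.257 g
% KOH = 0.257 / 0.796 × 100 = 32.3 %

32.3 %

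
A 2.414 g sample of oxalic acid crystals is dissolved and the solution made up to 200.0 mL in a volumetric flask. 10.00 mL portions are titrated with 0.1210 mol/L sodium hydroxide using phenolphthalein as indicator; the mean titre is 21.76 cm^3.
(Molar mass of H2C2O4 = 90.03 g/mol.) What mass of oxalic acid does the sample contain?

H2C2O4 + 2 NaOH → Na2C2O4 + 2 H2O
n(NaOH) per titration = 0.02176 × 0.1210 = 2.633 × 10^-3 mol
From the 1:2 ratio, n(H2C2O4) in each aliquot = 1/2 × 2.633 × 10^-3 = 1.316 × 10^-3 mol
n(H2C2O4) in the whole flask = 1.316 × 10^-3 × 200.0/10.00 = 0.02633 mol
mass of H2C2O4 = 0.02633 × 90.03 = 2.370 g

2.370 g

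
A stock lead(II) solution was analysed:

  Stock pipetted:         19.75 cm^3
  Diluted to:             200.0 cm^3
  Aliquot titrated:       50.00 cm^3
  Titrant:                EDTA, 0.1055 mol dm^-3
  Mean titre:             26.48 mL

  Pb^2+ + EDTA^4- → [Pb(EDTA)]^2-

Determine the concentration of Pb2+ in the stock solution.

0.5658 mol/L

n(EDTA) = 0.02648 × 0.1055 = 2.794 × 10^-3 mol
n(Pb2+) in the aliquot = 2.794 × 10^-3 mol (1:1 ratio)
[Pb2+]_dilute = 2.794 × 10^-3 / 0.05000 = 0.05587 mol/L
Dilution factor = 200.0 / 19.75 = 10.13
[Pb2+]_stock = 0.05587 × 10.13 = 0.5658 mol/L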